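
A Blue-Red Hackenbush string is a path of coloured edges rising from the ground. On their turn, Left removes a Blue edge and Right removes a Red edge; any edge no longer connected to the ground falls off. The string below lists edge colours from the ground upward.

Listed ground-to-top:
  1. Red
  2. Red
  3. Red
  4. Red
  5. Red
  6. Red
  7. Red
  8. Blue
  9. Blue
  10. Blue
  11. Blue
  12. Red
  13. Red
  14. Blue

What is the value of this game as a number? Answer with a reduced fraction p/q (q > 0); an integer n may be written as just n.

Prefix values for Red Red Red Red Red Red Red Blue Blue Blue Blue Red Red Blue via {L|R} + simplicity:
1 of 14 · R · max L −∞ · min R 0 — -1
2 of 14 · RR · max L −∞ · min R -1 — -2
3 of 14 · RRR · max L −∞ · min R -2 — -3
4 of 14 · RRRR · max L −∞ · min R -3 — -4
5 of 14 · RRRRR · max L −∞ · min R -4 — -5
6 of 14 · RRRRRR · max L −∞ · min R -5 — -6
7 of 14 · RRRRRRR · max L −∞ · min R -6 — -7
8 of 14 · RRRRRRRB · max L -7 · min R -6 — -13/2
9 of 14 · RRRRRRRBB · max L -13/2 · min R -6 — -25/4
10 of 14 · RRRRRRRBBB · max L -25/4 · min R -6 — -49/8
11 of 14 · RRRRRRRBBBB · max L -49/8 · min R -6 — -97/16
12 of 14 · RRRRRRRBBBBR · max L -49/8 · min R -97/16 — -195/32
13 of 14 · RRRRRRRBBBBRR · max L -49/8 · min R -195/32 — -391/64
14 of 14 · RRRRRRRBBBBRRB · max L -391/64 · min R -195/32 — -781/128

-781/128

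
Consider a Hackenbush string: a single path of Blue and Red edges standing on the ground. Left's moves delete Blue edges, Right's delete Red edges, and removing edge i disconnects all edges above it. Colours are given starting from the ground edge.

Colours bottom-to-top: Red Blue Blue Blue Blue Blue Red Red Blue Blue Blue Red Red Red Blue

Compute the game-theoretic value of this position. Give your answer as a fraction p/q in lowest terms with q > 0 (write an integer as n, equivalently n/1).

-797/16384

1 of 15 · R · max L −∞ · min R 0 — -1
2 of 15 · RB · max L -1 · min R 0 — -1/2
3 of 15 · RBB · max L -1/2 · min R 0 — -1/4
4 of 15 · RBBB · max L -1/4 · min R 0 — -1/8
5 of 15 · RBBBB · max L -1/8 · min R 0 — -1/16
6 of 15 · RBBBBB · max L -1/16 · min R 0 — -1/32
7 of 15 · RBBBBBR · max L -1/16 · min R -1/32 — -3/64
8 of 15 · RBBBBBRR · max L -1/16 · min R -3/64 — -7/128
9 of 15 · RBBBBBRRB · max L -7/128 · min R -3/64 — -13/256
10 of 15 · RBBBBBRRBB · max L -13/256 · min R -3/64 — -25/512
11 of 15 · RBBBBBRRBBB · max L -25/512 · min R -3/64 — -49/1024
12 of 15 · RBBBBBRRBBBR · max L -25/512 · min R -49/1024 — -99/2048
13 of 15 · RBBBBBRRBBBRR · max L -25/512 · min R -99/2048 — -199/4096
14 of 15 · RBBBBBRRBBBRRR · max L -25/512 · min R -199/4096 — -399/8192
15 of 15 · RBBBBBRRBBBRRRB · max L -399/8192 · min R -199/4096 — -797/16384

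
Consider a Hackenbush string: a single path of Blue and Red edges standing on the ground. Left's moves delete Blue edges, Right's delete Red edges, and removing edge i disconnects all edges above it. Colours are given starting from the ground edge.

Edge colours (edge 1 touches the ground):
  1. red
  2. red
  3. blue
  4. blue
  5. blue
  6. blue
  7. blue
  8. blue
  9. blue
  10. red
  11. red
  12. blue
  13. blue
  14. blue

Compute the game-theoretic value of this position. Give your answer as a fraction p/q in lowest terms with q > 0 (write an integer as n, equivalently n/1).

Prefix values for red red blue blue blue blue blue blue blue red red blue blue blue via {L|R} + simplicity:
v(r) = {  | 0 } → -1
v(rr) = {  | -1 0 } → -2
v(rrb) = { -2 | -1 0 } → -3/2
v(rrbb) = { -2 -3/2 | -1 0 } → -5/4
v(rrbbb) = { -2 -3/2 -5/4 | -1 0 } → -9/8
v(rrbbbb) = { -2 -3/2 -5/4 -9/8 | -1 0 } → -17/16
v(rrbbbbb) = { -2 -3/2 -5/4 -9/8 -17/16 | -1 0 } → -33/32
v(rrbbbbbb) = { -2 -3/2 -5/4 -9/8 -17/16 -33/32 | -1 0 } → -65/64
v(rrbbbbbbb) = { -2 -3/2 -5/4 -9/8 -17/16 -33/32 -65/64 | -1 0 } → -129/128
v(rrbbbbbbbr) = { -2 -3/2 -5/4 -9/8 -17/16 -33/32 -65/64 | -129/128 -1 0 } → -259/256
v(rrbbbbbbbrr) = { -2 -3/2 -5/4 -9/8 -17/16 -33/32 -65/64 | -259/256 -129/128 -1 0 } → -519/512
v(rrbbbbbbbrrb) = { -2 -3/2 -5/4 -9/8 -17/16 -33/32 -65/64 -519/512 | -259/256 -129/128 -1 0 } → -1037/1024
v(rrbbbbbbbrrbb) = { -2 -3/2 -5/4 -9/8 -17/16 -33/32 -65/64 -519/512 -1037/1024 | -259/256 -129/128 -1 0 } → -2073/2048
v(rrbbbbbbbrrbbb) = { -2 -3/2 -5/4 -9/8 -17/16 -33/32 -65/64 -519/512 -1037/1024 -2073/2048 | -259/256 -129/128 -1 0 } → -4145/4096

-4145/4096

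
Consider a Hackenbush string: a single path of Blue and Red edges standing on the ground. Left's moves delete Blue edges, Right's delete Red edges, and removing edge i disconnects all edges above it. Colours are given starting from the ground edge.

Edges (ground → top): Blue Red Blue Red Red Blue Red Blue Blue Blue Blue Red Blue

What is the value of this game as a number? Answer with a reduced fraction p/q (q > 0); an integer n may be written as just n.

2427/4096

Recurse on prefixes of the 13-edge string Blue Red Blue Red Red Blue Red Blue Blue Blue Blue Red Blue:
B: Left { 0 }, Right {  } ⇒ simplest 1
BR: Left { 0 }, Right { 1 } ⇒ simplest 1/2
BRB: Left { 0,1/2 }, Right { 1 } ⇒ simplest 3/4
BRBR: Left { 0,1/2 }, Right { 3/4,1 } ⇒ simplest 5/8
BRBRR: Left { 0,1/2 }, Right { 5/8,3/4,1 } ⇒ simplest 9/16
BRBRRB: Left { 0,1/2,9/16 }, Right { 5/8,3/4,1 } ⇒ simplest 19/32
BRBRRBR: Left { 0,1/2,9/16 }, Right { 19/32,5/8,3/4,1 } ⇒ simplest 37/64
BRBRRBRB: Left { 0,1/2,9/16,37/64 }, Right { 19/32,5/8,3/4,1 } ⇒ simplest 75/128
BRBRRBRBB: Left { 0,1/2,9/16,37/64,75/128 }, Right { 19/32,5/8,3/4,1 } ⇒ simplest 151/256
BRBRRBRBBB: Left { 0,1/2,9/16,37/64,75/128,151/256 }, Right { 19/32,5/8,3/4,1 } ⇒ simplest 303/512
BRBRRBRBBBB: Left { 0,1/2,9/16,37/64,75/128,151/256,303/512 }, Right { 19/32,5/8,3/4,1 } ⇒ simplest 607/1024
BRBRRBRBBBBR: Left { 0,1/2,9/16,37/64,75/128,151/256,303/512 }, Right { 607/1024,19/32,5/8,3/4,1 } ⇒ simplest 1213/2048
BRBRRBRBBBBRB: Left { 0,1/2,9/16,37/64,75/128,151/256,303/512,1213/2048 }, Right { 607/1024,19/32,5/8,3/4,1 } ⇒ simplest 2427/4096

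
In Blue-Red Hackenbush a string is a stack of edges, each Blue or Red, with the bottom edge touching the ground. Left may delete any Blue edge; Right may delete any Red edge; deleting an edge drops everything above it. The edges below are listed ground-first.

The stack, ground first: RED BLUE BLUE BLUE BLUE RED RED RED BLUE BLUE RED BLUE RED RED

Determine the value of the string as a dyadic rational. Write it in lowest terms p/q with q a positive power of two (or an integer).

R: Left { — }, Right { 0 } → simplest -1
RB: Left { -1 }, Right { 0 } → simplest -1/2
RBB: Left { -1 -1/2 }, Right { 0 } → simplest -1/4
RBBB: Left { -1 -1/2 -1/4 }, Right { 0 } → simplest -1/8
RBBBB: Left { -1 -1/2 -1/4 -1/8 }, Right { 0 } → simplest -1/16
RBBBBR: Left { -1 -1/2 -1/4 -1/8 }, Right { -1/16 0 } → simplest -3/32
RBBBBRR: Left { -1 -1/2 -1/4 -1/8 }, Right { -3/32 -1/16 0 } → simplest -7/64
RBBBBRRR: Left { -1 -1/2 -1/4 -1/8 }, Right { -7/64 -3/32 -1/16 0 } → simplest -15/128
RBBBBRRRB: Left { -1 -1/2 -1/4 -1/8 -15/128 }, Right { -7/64 -3/32 -1/16 0 } → simplest -29/256
RBBBBRRRBB: Left { -1 -1/2 -1/4 -1/8 -15/128 -29/256 }, Right { -7/64 -3/32 -1/16 0 } → simplest -57/512
RBBBBRRRBBR: Left { -1 -1/2 -1/4 -1/8 -15/128 -29/256 }, Right { -57/512 -7/64 -3/32 -1/16 0 } → simplest -115/1024
RBBBBRRRBBRB: Left { -1 -1/2 -1/4 -1/8 -15/128 -29/256 -115/1024 }, Right { -57/512 -7/64 -3/32 -1/16 0 } → simplest -229/2048
RBBBBRRRBBRBR: Left { -1 -1/2 -1/4 -1/8 -15/128 -29/256 -115/1024 }, Right { -229/2048 -57/512 -7/64 -3/32 -1/16 0 } → simplest -459/4096
RBBBBRRRBBRBRR: Left { -1 -1/2 -1/4 -1/8 -15/128 -29/256 -115/1024 }, Right { -459/4096 -229/2048 -57/512 -7/64 -3/32 -1/16 0 } → simplest -919/8192

-919/8192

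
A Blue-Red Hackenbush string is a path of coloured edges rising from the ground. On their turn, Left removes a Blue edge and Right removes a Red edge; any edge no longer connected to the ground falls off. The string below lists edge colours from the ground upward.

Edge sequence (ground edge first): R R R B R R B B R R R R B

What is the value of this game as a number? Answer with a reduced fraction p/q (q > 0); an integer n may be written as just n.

Build v(s[:k]) for k = 1..13, string s = R R R B R R B B R R R R B.
step 1: add R to get R; options L={  } R={ 0 } → -1
step 2: add R to get RR; options L={  } R={ -1; 0 } → -2
step 3: add R to get RRR; options L={  } R={ -2; -1; 0 } → -3
step 4: add B to get RRRB; options L={ -3 } R={ -2; -1; 0 } → -5/2
step 5: add R to get RRRBR; options L={ -3 } R={ -5/2; -2; -1; 0 } → -11/4
step 6: add R to get RRRBRR; options L={ -3 } R={ -11/4; -5/2; -2; -1; 0 } → -23/8
step 7: add B to get RRRBRRB; options L={ -3; -23/8 } R={ -11/4; -5/2; -2; -1; 0 } → -45/16
step 8: add B to get RRRBRRBB; options L={ -3; -23/8; -45/16 } R={ -11/4; -5/2; -2; -1; 0 } → -89/32
step 9: add R to get RRRBRRBBR; options L={ -3; -23/8; -45/16 } R={ -89/32; -11/4; -5/2; -2; -1; 0 } → -179/64
step 10: add R to get RRRBRRBBRR; options L={ -3; -23/8; -45/16 } R={ -179/64; -89/32; -11/4; -5/2; -2; -1; 0 } → -359/128
step 11: add R to get RRRBRRBBRRR; options L={ -3; -23/8; -45/16 } R={ -359/128; -179/64; -89/32; -11/4; -5/2; -2; -1; 0 } → -719/256
step 12: add R to get RRRBRRBBRRRR; options L={ -3; -23/8; -45/16 } R={ -719/256; -359/128; -179/64; -89/32; -11/4; -5/2; -2; -1; 0 } → -1439/512
step 13: add B to get RRRBRRBBRRRRB; options L={ -3; -23/8; -45/16; -1439/512 } R={ -719/256; -359/128; -179/64; -89/32; -11/4; -5/2; -2; -1; 0 } → -2877/1024

-2877/1024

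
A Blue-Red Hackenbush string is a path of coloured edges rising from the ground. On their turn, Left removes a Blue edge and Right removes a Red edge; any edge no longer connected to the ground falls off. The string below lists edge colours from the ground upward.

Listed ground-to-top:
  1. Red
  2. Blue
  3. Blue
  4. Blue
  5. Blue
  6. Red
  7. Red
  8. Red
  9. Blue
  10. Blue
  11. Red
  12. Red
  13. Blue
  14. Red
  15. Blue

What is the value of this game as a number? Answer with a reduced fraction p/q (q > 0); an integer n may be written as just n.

v(R) = { none | 0 } -> -1
v(RB) = { -1 | 0 } -> -1/2
v(RBB) = { -1; -1/2 | 0 } -> -1/4
v(RBBB) = { -1; -1/2; -1/4 | 0 } -> -1/8
v(RBBBB) = { -1; -1/2; -1/4; -1/8 | 0 } -> -1/16
v(RBBBBR) = { -1; -1/2; -1/4; -1/8 | -1/16; 0 } -> -3/32
v(RBBBBRR) = { -1; -1/2; -1/4; -1/8 | -3/32; -1/16; 0 } -> -7/64
v(RBBBBRRR) = { -1; -1/2; -1/4; -1/8 | -7/64; -3/32; -1/16; 0 } -> -15/128
v(RBBBBRRRB) = { -1; -1/2; -1/4; -1/8; -15/128 | -7/64; -3/32; -1/16; 0 } -> -29/256
v(RBBBBRRRBB) = { -1; -1/2; -1/4; -1/8; -15/128; -29/256 | -7/64; -3/32; -1/16; 0 } -> -57/512
v(RBBBBRRRBBR) = { -1; -1/2; -1/4; -1/8; -15/128; -29/256 | -57/512; -7/64; -3/32; -1/16; 0 } -> -115/1024
v(RBBBBRRRBBRR) = { -1; -1/2; -1/4; -1/8; -15/128; -29/256 | -115/1024; -57/512; -7/64; -3/32; -1/16; 0 } -> -231/2048
v(RBBBBRRRBBRRB) = { -1; -1/2; -1/4; -1/8; -15/128; -29/256; -231/2048 | -115/1024; -57/512; -7/64; -3/32; -1/16; 0 } -> -461/4096
v(RBBBBRRRBBRRBR) = { -1; -1/2; -1/4; -1/8; -15/128; -29/256; -231/2048 | -461/4096; -115/1024; -57/512; -7/64; -3/32; -1/16; 0 } -> -923/8192
v(RBBBBRRRBBRRBRB) = { -1; -1/2; -1/4; -1/8; -15/128; -29/256; -231/2048; -923/8192 | -461/4096; -115/1024; -57/512; -7/64; -3/32; -1/16; 0 } -> -1845/16384

-1845/16384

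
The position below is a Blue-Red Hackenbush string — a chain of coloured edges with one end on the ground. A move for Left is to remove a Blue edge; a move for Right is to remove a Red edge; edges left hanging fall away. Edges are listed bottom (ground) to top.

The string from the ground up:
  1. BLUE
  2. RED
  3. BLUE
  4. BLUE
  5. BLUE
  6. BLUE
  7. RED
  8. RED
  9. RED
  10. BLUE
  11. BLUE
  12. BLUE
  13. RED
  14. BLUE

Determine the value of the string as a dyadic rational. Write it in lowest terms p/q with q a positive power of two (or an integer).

7739/8192

Build val(s[:k]) for k = 1..14, string s = BLUE RED BLUE BLUE BLUE BLUE RED RED RED BLUE BLUE BLUE RED BLUE.
val_1 [B]  L=[0]  R=[(no moves)]  → 1
val_2 [BR]  L=[0]  R=[1]  → 1/2
val_3 [BRB]  L=[0,1/2]  R=[1]  → 3/4
val_4 [BRBB]  L=[0,1/2,3/4]  R=[1]  → 7/8
val_5 [BRBBB]  L=[0,1/2,3/4,7/8]  R=[1]  → 15/16
val_6 [BRBBBB]  L=[0,1/2,3/4,7/8,15/16]  R=[1]  → 31/32
val_7 [BRBBBBR]  L=[0,1/2,3/4,7/8,15/16]  R=[31/32,1]  → 61/64
val_8 [BRBBBBRR]  L=[0,1/2,3/4,7/8,15/16]  R=[61/64,31/32,1]  → 121/128
val_9 [BRBBBBRRR]  L=[0,1/2,3/4,7/8,15/16]  R=[121/128,61/64,31/32,1]  → 241/256
val_10 [BRBBBBRRRB]  L=[0,1/2,3/4,7/8,15/16,241/256]  R=[121/128,61/64,31/32,1]  → 483/512
val_11 [BRBBBBRRRBB]  L=[0,1/2,3/4,7/8,15/16,241/256,483/512]  R=[121/128,61/64,31/32,1]  → 967/1024
val_12 [BRBBBBRRRBBB]  L=[0,1/2,3/4,7/8,15/16,241/256,483/512,967/1024]  R=[121/128,61/64,31/32,1]  → 1935/2048
val_13 [BRBBBBRRRBBBR]  L=[0,1/2,3/4,7/8,15/16,241/256,483/512,967/1024]  R=[1935/2048,121/128,61/64,31/32,1]  → 3869/4096
val_14 [BRBBBBRRRBBBRB]  L=[0,1/2,3/4,7/8,15/16,241/256,483/512,967/1024,3869/4096]  R=[1935/2048,121/128,61/64,31/32,1]  → 7739/8192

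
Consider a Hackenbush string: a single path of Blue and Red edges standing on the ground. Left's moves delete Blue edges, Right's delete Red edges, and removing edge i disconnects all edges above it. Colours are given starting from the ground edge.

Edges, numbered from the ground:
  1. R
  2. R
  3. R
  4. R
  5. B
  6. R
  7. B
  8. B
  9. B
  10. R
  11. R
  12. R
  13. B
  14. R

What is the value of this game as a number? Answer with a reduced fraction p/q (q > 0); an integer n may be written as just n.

R: Left { ∅ }, Right { 0 } gives simplest -1
RR: Left { ∅ }, Right { -1,0 } gives simplest -2
RRR: Left { ∅ }, Right { -2,-1,0 } gives simplest -3
RRRR: Left { ∅ }, Right { -3,-2,-1,0 } gives simplest -4
RRRRB: Left { -4 }, Right { -3,-2,-1,0 } gives simplest -7/2
RRRRBR: Left { -4 }, Right { -7/2,-3,-2,-1,0 } gives simplest -15/4
RRRRBRB: Left { -4,-15/4 }, Right { -7/2,-3,-2,-1,0 } gives simplest -29/8
RRRRBRBB: Left { -4,-15/4,-29/8 }, Right { -7/2,-3,-2,-1,0 } gives simplest -57/16
RRRRBRBBB: Left { -4,-15/4,-29/8,-57/16 }, Right { -7/2,-3,-2,-1,0 } gives simplest -113/32
RRRRBRBBBR: Left { -4,-15/4,-29/8,-57/16 }, Right { -113/32,-7/2,-3,-2,-1,0 } gives simplest -227/64
RRRRBRBBBRR: Left { -4,-15/4,-29/8,-57/16 }, Right { -227/64,-113/32,-7/2,-3,-2,-1,0 } gives simplest -455/128
RRRRBRBBBRRR: Left { -4,-15/4,-29/8,-57/16 }, Right { -455/128,-227/64,-113/32,-7/2,-3,-2,-1,0 } gives simplest -911/256
RRRRBRBBBRRRB: Left { -4,-15/4,-29/8,-57/16,-911/256 }, Right { -455/128,-227/64,-113/32,-7/2,-3,-2,-1,0 } gives simplest -1821/512
RRRRBRBBBRRRBR: Left { -4,-15/4,-29/8,-57/16,-911/256 }, Right { -1821/512,-455/128,-227/64,-113/32,-7/2,-3,-2,-1,0 } gives simplest -3643/1024

-3643/1024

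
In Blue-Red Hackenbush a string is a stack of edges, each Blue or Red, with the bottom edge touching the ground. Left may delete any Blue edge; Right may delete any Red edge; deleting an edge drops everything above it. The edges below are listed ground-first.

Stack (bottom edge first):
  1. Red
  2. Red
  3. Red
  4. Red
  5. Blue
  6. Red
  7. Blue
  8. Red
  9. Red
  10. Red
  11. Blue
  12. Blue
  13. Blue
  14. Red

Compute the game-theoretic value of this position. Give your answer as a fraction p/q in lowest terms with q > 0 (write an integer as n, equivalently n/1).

step 1: add Red to get R; options L={ ∅ } R={ 0 } so -1
step 2: add Red to get RR; options L={ ∅ } R={ -1; 0 } so -2
step 3: add Red to get RRR; options L={ ∅ } R={ -2; -1; 0 } so -3
step 4: add Red to get RRRR; options L={ ∅ } R={ -3; -2; -1; 0 } so -4
step 5: add Blue to get RRRRB; options L={ -4 } R={ -3; -2; -1; 0 } so -7/2
step 6: add Red to get RRRRBR; options L={ -4 } R={ -7/2; -3; -2; -1; 0 } so -15/4
step 7: add Blue to get RRRRBRB; options L={ -4; -15/4 } R={ -7/2; -3; -2; -1; 0 } so -29/8
step 8: add Red to get RRRRBRBR; options L={ -4; -15/4 } R={ -29/8; -7/2; -3; -2; -1; 0 } so -59/16
step 9: add Red to get RRRRBRBRR; options L={ -4; -15/4 } R={ -59/16; -29/8; -7/2; -3; -2; -1; 0 } so -119/32
step 10: add Red to get RRRRBRBRRR; options L={ -4; -15/4 } R={ -119/32; -59/16; -29/8; -7/2; -3; -2; -1; 0 } so -239/64
step 11: add Blue to get RRRRBRBRRRB; options L={ -4; -15/4; -239/64 } R={ -119/32; -59/16; -29/8; -7/2; -3; -2; -1; 0 } so -477/128
step 12: add Blue to get RRRRBRBRRRBB; options L={ -4; -15/4; -239/64; -477/128 } R={ -119/32; -59/16; -29/8; -7/2; -3; -2; -1; 0 } so -953/256
step 13: add Blue to get RRRRBRBRRRBBB; options L={ -4; -15/4; -239/64; -477/128; -953/256 } R={ -119/32; -59/16; -29/8; -7/2; -3; -2; -1; 0 } so -1905/512
step 14: add Red to get RRRRBRBRRRBBBR; options L={ -4; -15/4; -239/64; -477/128; -953/256 } R={ -1905/512; -119/32; -59/16; -29/8; -7/2; -3; -2; -1; 0 } so -3811/1024

-3811/1024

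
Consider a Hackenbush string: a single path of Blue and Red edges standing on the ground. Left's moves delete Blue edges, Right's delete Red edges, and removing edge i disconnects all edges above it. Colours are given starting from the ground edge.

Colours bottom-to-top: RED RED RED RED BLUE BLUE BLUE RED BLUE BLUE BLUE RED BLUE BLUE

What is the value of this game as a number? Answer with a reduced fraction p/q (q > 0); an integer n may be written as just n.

Recurse on prefixes of the 14-edge string RED RED RED RED BLUE BLUE BLUE RED BLUE BLUE BLUE RED BLUE BLUE:
val_1 [R]  L=[·]  R=[0]  gives -1
val_2 [RR]  L=[·]  R=[-1, 0]  gives -2
val_3 [RRR]  L=[·]  R=[-2, -1, 0]  gives -3
val_4 [RRRR]  L=[·]  R=[-3, -2, -1, 0]  gives -4
val_5 [RRRRB]  L=[-4]  R=[-3, -2, -1, 0]  gives -7/2
val_6 [RRRRBB]  L=[-4, -7/2]  R=[-3, -2, -1, 0]  gives -13/4
val_7 [RRRRBBB]  L=[-4, -7/2, -13/4]  R=[-3, -2, -1, 0]  gives -25/8
val_8 [RRRRBBBR]  L=[-4, -7/2, -13/4]  R=[-25/8, -3, -2, -1, 0]  gives -51/16
val_9 [RRRRBBBRB]  L=[-4, -7/2, -13/4, -51/16]  R=[-25/8, -3, -2, -1, 0]  gives -101/32
val_10 [RRRRBBBRBB]  L=[-4, -7/2, -13/4, -51/16, -101/32]  R=[-25/8, -3, -2, -1, 0]  gives -201/64
val_11 [RRRRBBBRBBB]  L=[-4, -7/2, -13/4, -51/16, -101/32, -201/64]  R=[-25/8, -3, -2, -1, 0]  gives -401/128
val_12 [RRRRBBBRBBBR]  L=[-4, -7/2, -13/4, -51/16, -101/32, -201/64]  R=[-401/128, -25/8, -3, -2, -1, 0]  gives -803/256
val_13 [RRRRBBBRBBBRB]  L=[-4, -7/2, -13/4, -51/16, -101/32, -201/64, -803/256]  R=[-401/128, -25/8, -3, -2, -1, 0]  gives -1605/512
val_14 [RRRRBBBRBBBRBB]  L=[-4, -7/2, -13/4, -51/16, -101/32, -201/64, -803/256, -1605/512]  R=[-401/128, -25/8, -3, -2, -1, 0]  gives -3209/1024

-3209/1024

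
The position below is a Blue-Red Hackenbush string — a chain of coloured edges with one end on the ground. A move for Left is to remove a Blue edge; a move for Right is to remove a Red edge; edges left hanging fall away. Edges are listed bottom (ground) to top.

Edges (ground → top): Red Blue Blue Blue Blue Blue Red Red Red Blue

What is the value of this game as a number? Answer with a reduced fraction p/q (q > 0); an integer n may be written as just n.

Recurse on prefixes of the 10-edge string Red Blue Blue Blue Blue Blue Red Red Red Blue:
1 of 10 · R · max L −∞ · min R 0 => -1
2 of 10 · RB · max L -1 · min R 0 => -1/2
3 of 10 · RBB · max L -1/2 · min R 0 => -1/4
4 of 10 · RBBB · max L -1/4 · min R 0 => -1/8
5 of 10 · RBBBB · max L -1/8 · min R 0 => -1/16
6 of 10 · RBBBBB · max L -1/16 · min R 0 => -1/32
7 of 10 · RBBBBBR · max L -1/16 · min R -1/32 => -3/64
8 of 10 · RBBBBBRR · max L -1/16 · min R -3/64 => -7/128
9 of 10 · RBBBBBRRR · max L -1/16 · min R -7/128 => -15/256
10 of 10 · RBBBBBRRRB · max L -15/256 · min R -7/128 => -29/512

-29/512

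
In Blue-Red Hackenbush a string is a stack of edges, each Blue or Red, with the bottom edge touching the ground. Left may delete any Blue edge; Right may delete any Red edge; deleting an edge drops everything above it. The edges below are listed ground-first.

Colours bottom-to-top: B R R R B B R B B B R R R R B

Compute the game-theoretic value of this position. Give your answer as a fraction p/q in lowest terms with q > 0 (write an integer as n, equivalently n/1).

edge 1 of 15 (B): { 0 | (no moves) } ⇒ 1
edge 2 of 15 (R): { 0 | 1 } ⇒ 1/2
edge 3 of 15 (R): { 0 | 1/2, 1 } ⇒ 1/4
edge 4 of 15 (R): { 0 | 1/4, 1/2, 1 } ⇒ 1/8
edge 5 of 15 (B): { 0, 1/8 | 1/4, 1/2, 1 } ⇒ 3/16
edge 6 of 15 (B): { 0, 1/8, 3/16 | 1/4, 1/2, 1 } ⇒ 7/32
edge 7 of 15 (R): { 0, 1/8, 3/16 | 7/32, 1/4, 1/2, 1 } ⇒ 13/64
edge 8 of 15 (B): { 0, 1/8, 3/16, 13/64 | 7/32, 1/4, 1/2, 1 } ⇒ 27/128
edge 9 of 15 (B): { 0, 1/8, 3/16, 13/64, 27/128 | 7/32, 1/4, 1/2, 1 } ⇒ 55/256
edge 10 of 15 (B): { 0, 1/8, 3/16, 13/64, 27/128, 55/256 | 7/32, 1/4, 1/2, 1 } ⇒ 111/512
edge 11 of 15 (R): { 0, 1/8, 3/16, 13/64, 27/128, 55/256 | 111/512, 7/32, 1/4, 1/2, 1 } ⇒ 221/1024
edge 12 of 15 (R): { 0, 1/8, 3/16, 13/64, 27/128, 55/256 | 221/1024, 111/512, 7/32, 1/4, 1/2, 1 } ⇒ 441/2048
edge 13 of 15 (R): { 0, 1/8, 3/16, 13/64, 27/128, 55/256 | 441/2048, 221/1024, 111/512, 7/32, 1/4, 1/2, 1 } ⇒ 881/4096
edge 14 of 15 (R): { 0, 1/8, 3/16, 13/64, 27/128, 55/256 | 881/4096, 441/2048, 221/1024, 111/512, 7/32, 1/4, 1/2, 1 } ⇒ 1761/8192
edge 15 of 15 (B): { 0, 1/8, 3/16, 13/64, 27/128, 55/256, 1761/8192 | 881/4096, 441/2048, 221/1024, 111/512, 7/32, 1/4, 1/2, 1 } ⇒ 3523/16384

3523/16384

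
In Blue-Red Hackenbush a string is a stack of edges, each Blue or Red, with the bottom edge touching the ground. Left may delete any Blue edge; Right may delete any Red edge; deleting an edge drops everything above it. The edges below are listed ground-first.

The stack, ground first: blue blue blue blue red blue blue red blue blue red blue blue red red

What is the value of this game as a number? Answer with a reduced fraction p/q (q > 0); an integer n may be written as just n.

val(b) = { 0 | · } gives 1
val(bb) = { 0,1 | · } gives 2
val(bbb) = { 0,1,2 | · } gives 3
val(bbbb) = { 0,1,2,3 | · } gives 4
val(bbbbr) = { 0,1,2,3 | 4 } gives 7/2
val(bbbbrb) = { 0,1,2,3,7/2 | 4 } gives 15/4
val(bbbbrbb) = { 0,1,2,3,7/2,15/4 | 4 } gives 31/8
val(bbbbrbbr) = { 0,1,2,3,7/2,15/4 | 31/8,4 } gives 61/16
val(bbbbrbbrb) = { 0,1,2,3,7/2,15/4,61/16 | 31/8,4 } gives 123/32
val(bbbbrbbrbb) = { 0,1,2,3,7/2,15/4,61/16,123/32 | 31/8,4 } gives 247/64
val(bbbbrbbrbbr) = { 0,1,2,3,7/2,15/4,61/16,123/32 | 247/64,31/8,4 } gives 493/128
val(bbbbrbbrbbrb) = { 0,1,2,3,7/2,15/4,61/16,123/32,493/128 | 247/64,31/8,4 } gives 987/256
val(bbbbrbbrbbrbb) = { 0,1,2,3,7/2,15/4,61/16,123/32,493/128,987/256 | 247/64,31/8,4 } gives 1975/512
val(bbbbrbbrbbrbbr) = { 0,1,2,3,7/2,15/4,61/16,123/32,493/128,987/256 | 1975/512,247/64,31/8,4 } gives 3949/1024
val(bbbbrbbrbbrbbrr) = { 0,1,2,3,7/2,15/4,61/16,123/32,493/128,987/256 | 3949/1024,1975/512,247/64,31/8,4 } gives 7897/2048

7897/2048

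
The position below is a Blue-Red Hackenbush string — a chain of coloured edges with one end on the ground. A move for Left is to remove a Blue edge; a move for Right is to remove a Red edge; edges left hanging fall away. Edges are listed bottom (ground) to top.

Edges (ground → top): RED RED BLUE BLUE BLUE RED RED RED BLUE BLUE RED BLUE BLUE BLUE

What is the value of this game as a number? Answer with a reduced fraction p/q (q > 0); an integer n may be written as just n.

Prefix values for RED RED BLUE BLUE BLUE RED RED RED BLUE BLUE RED BLUE BLUE BLUE via {L|R} + simplicity:
val(R) = {  | 0 } → -1
val(RR) = {  | -1 0 } → -2
val(RRB) = { -2 | -1 0 } → -3/2
val(RRBB) = { -2 -3/2 | -1 0 } → -5/4
val(RRBBB) = { -2 -3/2 -5/4 | -1 0 } → -9/8
val(RRBBBR) = { -2 -3/2 -5/4 | -9/8 -1 0 } → -19/16
val(RRBBBRR) = { -2 -3/2 -5/4 | -19/16 -9/8 -1 0 } → -39/32
val(RRBBBRRR) = { -2 -3/2 -5/4 | -39/32 -19/16 -9/8 -1 0 } → -79/64
val(RRBBBRRRB) = { -2 -3/2 -5/4 -79/64 | -39/32 -19/16 -9/8 -1 0 } → -157/128
val(RRBBBRRRBB) = { -2 -3/2 -5/4 -79/64 -157/128 | -39/32 -19/16 -9/8 -1 0 } → -313/256
val(RRBBBRRRBBR) = { -2 -3/2 -5/4 -79/64 -157/128 | -313/256 -39/32 -19/16 -9/8 -1 0 } → -627/512
val(RRBBBRRRBBRB) = { -2 -3/2 -5/4 -79/64 -157/128 -627/512 | -313/256 -39/32 -19/16 -9/8 -1 0 } → -1253/1024
val(RRBBBRRRBBRBB) = { -2 -3/2 -5/4 -79/64 -157/128 -627/512 -1253/1024 | -313/256 -39/32 -19/16 -9/8 -1 0 } → -2505/2048
val(RRBBBRRRBBRBBB) = { -2 -3/2 -5/4 -79/64 -157/128 -627/512 -1253/1024 -2505/2048 | -313/256 -39/32 -19/16 -9/8 -1 0 } → -5009/4096

-5009/4096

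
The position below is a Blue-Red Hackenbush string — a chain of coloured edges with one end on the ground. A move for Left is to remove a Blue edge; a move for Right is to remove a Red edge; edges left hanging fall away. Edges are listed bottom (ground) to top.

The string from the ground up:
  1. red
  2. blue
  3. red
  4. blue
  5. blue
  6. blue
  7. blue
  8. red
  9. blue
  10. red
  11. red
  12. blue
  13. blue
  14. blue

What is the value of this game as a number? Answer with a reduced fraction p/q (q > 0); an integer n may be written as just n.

-4273/8192

edge 1 of 14 (red): { (no moves) | 0 } gives -1
edge 2 of 14 (blue): { -1 | 0 } gives -1/2
edge 3 of 14 (red): { -1 | -1/2; 0 } gives -3/4
edge 4 of 14 (blue): { -1; -3/4 | -1/2; 0 } gives -5/8
edge 5 of 14 (blue): { -1; -3/4; -5/8 | -1/2; 0 } gives -9/16
edge 6 of 14 (blue): { -1; -3/4; -5/8; -9/16 | -1/2; 0 } gives -17/32
edge 7 of 14 (blue): { -1; -3/4; -5/8; -9/16; -17/32 | -1/2; 0 } gives -33/64
edge 8 of 14 (red): { -1; -3/4; -5/8; -9/16; -17/32 | -33/64; -1/2; 0 } gives -67/128
edge 9 of 14 (blue): { -1; -3/4; -5/8; -9/16; -17/32; -67/128 | -33/64; -1/2; 0 } gives -133/256
edge 10 of 14 (red): { -1; -3/4; -5/8; -9/16; -17/32; -67/128 | -133/256; -33/64; -1/2; 0 } gives -267/512
edge 11 of 14 (red): { -1; -3/4; -5/8; -9/16; -17/32; -67/128 | -267/512; -133/256; -33/64; -1/2; 0 } gives -535/1024
edge 12 of 14 (blue): { -1; -3/4; -5/8; -9/16; -17/32; -67/128; -535/1024 | -267/512; -133/256; -33/64; -1/2; 0 } gives -1069/2048
edge 13 of 14 (blue): { -1; -3/4; -5/8; -9/16; -17/32; -67/128; -535/1024; -1069/2048 | -267/512; -133/256; -33/64; -1/2; 0 } gives -2137/4096
edge 14 of 14 (blue): { -1; -3/4; -5/8; -9/16; -17/32; -67/128; -535/1024; -1069/2048; -2137/4096 | -267/512; -133/256; -33/64; -1/2; 0 } gives -4273/8192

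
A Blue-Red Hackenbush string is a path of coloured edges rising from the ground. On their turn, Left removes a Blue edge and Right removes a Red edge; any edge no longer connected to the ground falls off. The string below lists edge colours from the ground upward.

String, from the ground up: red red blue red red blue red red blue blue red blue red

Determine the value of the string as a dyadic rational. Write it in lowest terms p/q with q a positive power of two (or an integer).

Build value(s[:k]) for k = 1..13, string s = red red blue red red blue red red blue blue red blue red.
step 1: add red to get r; options L={ (no moves) } R={ 0 } — -1
step 2: add red to get rr; options L={ (no moves) } R={ -1, 0 } — -2
step 3: add blue to get rrb; options L={ -2 } R={ -1, 0 } — -3/2
step 4: add red to get rrbr; options L={ -2 } R={ -3/2, -1, 0 } — -7/4
step 5: add red to get rrbrr; options L={ -2 } R={ -7/4, -3/2, -1, 0 } — -15/8
step 6: add blue to get rrbrrb; options L={ -2, -15/8 } R={ -7/4, -3/2, -1, 0 } — -29/16
step 7: add red to get rrbrrbr; options L={ -2, -15/8 } R={ -29/16, -7/4, -3/2, -1, 0 } — -59/32
step 8: add red to get rrbrrbrr; options L={ -2, -15/8 } R={ -59/32, -29/16, -7/4, -3/2, -1, 0 } — -119/64
step 9: add blue to get rrbrrbrrb; options L={ -2, -15/8, -119/64 } R={ -59/32, -29/16, -7/4, -3/2, -1, 0 } — -237/128
step 10: add blue to get rrbrrbrrbb; options L={ -2, -15/8, -119/64, -237/128 } R={ -59/32, -29/16, -7/4, -3/2, -1, 0 } — -473/256
step 11: add red to get rrbrrbrrbbr; options L={ -2, -15/8, -119/64, -237/128 } R={ -473/256, -59/32, -29/16, -7/4, -3/2, -1, 0 } — -947/512
step 12: add blue to get rrbrrbrrbbrb; options L={ -2, -15/8, -119/64, -237/128, -947/512 } R={ -473/256, -59/32, -29/16, -7/4, -3/2, -1, 0 } — -1893/1024
step 13: add red to get rrbrrbrrbbrbr; options L={ -2, -15/8, -119/64, -237/128, -947/512 } R={ -1893/1024, -473/256, -59/32, -29/16, -7/4, -3/2, -1, 0 } — -3787/2048

-3787/2048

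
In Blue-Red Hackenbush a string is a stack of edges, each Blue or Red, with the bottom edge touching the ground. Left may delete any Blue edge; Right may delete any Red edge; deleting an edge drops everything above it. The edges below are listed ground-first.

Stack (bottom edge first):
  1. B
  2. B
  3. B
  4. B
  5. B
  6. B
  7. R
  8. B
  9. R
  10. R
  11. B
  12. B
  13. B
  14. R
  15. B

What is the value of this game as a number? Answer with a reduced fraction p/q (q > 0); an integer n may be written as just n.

v(B) = { 0 | — } -> 1
v(BB) = { 0,1 | — } -> 2
v(BBB) = { 0,1,2 | — } -> 3
v(BBBB) = { 0,1,2,3 | — } -> 4
v(BBBBB) = { 0,1,2,3,4 | — } -> 5
v(BBBBBB) = { 0,1,2,3,4,5 | — } -> 6
v(BBBBBBR) = { 0,1,2,3,4,5 | 6 } -> 11/2
v(BBBBBBRB) = { 0,1,2,3,4,5,11/2 | 6 } -> 23/4
v(BBBBBBRBR) = { 0,1,2,3,4,5,11/2 | 23/4,6 } -> 45/8
v(BBBBBBRBRR) = { 0,1,2,3,4,5,11/2 | 45/8,23/4,6 } -> 89/16
v(BBBBBBRBRRB) = { 0,1,2,3,4,5,11/2,89/16 | 45/8,23/4,6 } -> 179/32
v(BBBBBBRBRRBB) = { 0,1,2,3,4,5,11/2,89/16,179/32 | 45/8,23/4,6 } -> 359/64
v(BBBBBBRBRRBBB) = { 0,1,2,3,4,5,11/2,89/16,179/32,359/64 | 45/8,23/4,6 } -> 719/128
v(BBBBBBRBRRBBBR) = { 0,1,2,3,4,5,11/2,89/16,179/32,359/64 | 719/128,45/8,23/4,6 } -> 1437/256
v(BBBBBBRBRRBBBRB) = { 0,1,2,3,4,5,11/2,89/16,179/32,359/64,1437/256 | 719/128,45/8,23/4,6 } -> 2875/512

2875/512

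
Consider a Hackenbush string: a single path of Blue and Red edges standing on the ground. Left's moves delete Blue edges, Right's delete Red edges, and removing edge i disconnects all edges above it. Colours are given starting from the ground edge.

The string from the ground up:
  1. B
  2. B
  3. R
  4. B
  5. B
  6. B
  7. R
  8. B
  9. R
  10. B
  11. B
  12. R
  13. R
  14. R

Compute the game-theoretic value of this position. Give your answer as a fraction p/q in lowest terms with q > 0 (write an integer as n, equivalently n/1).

G_1 [B]  L=[0]  R=[]  gives 1
G_2 [BB]  L=[0 1]  R=[]  gives 2
G_3 [BBR]  L=[0 1]  R=[2]  gives 3/2
G_4 [BBRB]  L=[0 1 3/2]  R=[2]  gives 7/4
G_5 [BBRBB]  L=[0 1 3/2 7/4]  R=[2]  gives 15/8
G_6 [BBRBBB]  L=[0 1 3/2 7/4 15/8]  R=[2]  gives 31/16
G_7 [BBRBBBR]  L=[0 1 3/2 7/4 15/8]  R=[31/16 2]  gives 61/32
G_8 [BBRBBBRB]  L=[0 1 3/2 7/4 15/8 61/32]  R=[31/16 2]  gives 123/64
G_9 [BBRBBBRBR]  L=[0 1 3/2 7/4 15/8 61/32]  R=[123/64 31/16 2]  gives 245/128
G_10 [BBRBBBRBRB]  L=[0 1 3/2 7/4 15/8 61/32 245/128]  R=[123/64 31/16 2]  gives 491/256
G_11 [BBRBBBRBRBB]  L=[0 1 3/2 7/4 15/8 61/32 245/128 491/256]  R=[123/64 31/16 2]  gives 983/512
G_12 [BBRBBBRBRBBR]  L=[0 1 3/2 7/4 15/8 61/32 245/128 491/256]  R=[983/512 123/64 31/16 2]  gives 1965/1024
G_13 [BBRBBBRBRBBRR]  L=[0 1 3/2 7/4 15/8 61/32 245/128 491/256]  R=[1965/1024 983/512 123/64 31/16 2]  gives 3929/2048
G_14 [BBRBBBRBRBBRRR]  L=[0 1 3/2 7/4 15/8 61/32 245/128 491/256]  R=[3929/2048 1965/1024 983/512 123/64 31/16 2]  gives 7857/4096

7857/4096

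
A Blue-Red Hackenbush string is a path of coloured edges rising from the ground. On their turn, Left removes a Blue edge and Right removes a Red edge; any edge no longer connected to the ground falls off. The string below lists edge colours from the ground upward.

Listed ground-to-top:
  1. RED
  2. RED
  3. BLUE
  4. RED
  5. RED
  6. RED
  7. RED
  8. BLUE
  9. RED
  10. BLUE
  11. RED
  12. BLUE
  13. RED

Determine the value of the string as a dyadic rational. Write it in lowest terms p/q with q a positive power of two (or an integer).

1 of 13 · R · max L −∞ · min R 0 gives -1
2 of 13 · RR · max L −∞ · min R -1 gives -2
3 of 13 · RRB · max L -2 · min R -1 gives -3/2
4 of 13 · RRBR · max L -2 · min R -3/2 gives -7/4
5 of 13 · RRBRR · max L -2 · min R -7/4 gives -15/8
6 of 13 · RRBRRR · max L -2 · min R -15/8 gives -31/16
7 of 13 · RRBRRRR · max L -2 · min R -31/16 gives -63/32
8 of 13 · RRBRRRRB · max L -63/32 · min R -31/16 gives -125/64
9 of 13 · RRBRRRRBR · max L -63/32 · min R -125/64 gives -251/128
10 of 13 · RRBRRRRBRB · max L -251/128 · min R -125/64 gives -501/256
11 of 13 · RRBRRRRBRBR · max L -251/128 · min R -501/256 gives -1003/512
12 of 13 · RRBRRRRBRBRB · max L -1003/512 · min R -501/256 gives -2005/1024
13 of 13 · RRBRRRRBRBRBR · max L -1003/512 · min R -2005/1024 gives -4011/2048

-4011/2048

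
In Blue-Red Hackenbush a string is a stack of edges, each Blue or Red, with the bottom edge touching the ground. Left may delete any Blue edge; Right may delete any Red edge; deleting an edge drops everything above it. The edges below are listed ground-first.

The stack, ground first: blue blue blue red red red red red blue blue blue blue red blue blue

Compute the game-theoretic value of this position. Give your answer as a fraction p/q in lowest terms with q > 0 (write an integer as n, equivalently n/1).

8439/4096

Build G(s[:k]) for k = 1..15, string s = blue blue blue red red red red red blue blue blue blue red blue blue.
G_1 [b]  L=[0]  R=[∅]  ⇒ 1
G_2 [bb]  L=[0,1]  R=[∅]  ⇒ 2
G_3 [bbb]  L=[0,1,2]  R=[∅]  ⇒ 3
G_4 [bbbr]  L=[0,1,2]  R=[3]  ⇒ 5/2
G_5 [bbbrr]  L=[0,1,2]  R=[5/2,3]  ⇒ 9/4
G_6 [bbbrrr]  L=[0,1,2]  R=[9/4,5/2,3]  ⇒ 17/8
G_7 [bbbrrrr]  L=[0,1,2]  R=[17/8,9/4,5/2,3]  ⇒ 33/16
G_8 [bbbrrrrr]  L=[0,1,2]  R=[33/16,17/8,9/4,5/2,3]  ⇒ 65/32
G_9 [bbbrrrrrb]  L=[0,1,2,65/32]  R=[33/16,17/8,9/4,5/2,3]  ⇒ 131/64
G_10 [bbbrrrrrbb]  L=[0,1,2,65/32,131/64]  R=[33/16,17/8,9/4,5/2,3]  ⇒ 263/128
G_11 [bbbrrrrrbbb]  L=[0,1,2,65/32,131/64,263/128]  R=[33/16,17/8,9/4,5/2,3]  ⇒ 527/256
G_12 [bbbrrrrrbbbb]  L=[0,1,2,65/32,131/64,263/128,527/256]  R=[33/16,17/8,9/4,5/2,3]  ⇒ 1055/512
G_13 [bbbrrrrrbbbbr]  L=[0,1,2,65/32,131/64,263/128,527/256]  R=[1055/512,33/16,17/8,9/4,5/2,3]  ⇒ 2109/1024
G_14 [bbbrrrrrbbbbrb]  L=[0,1,2,65/32,131/64,263/128,527/256,2109/1024]  R=[1055/512,33/16,17/8,9/4,5/2,3]  ⇒ 4219/2048
G_15 [bbbrrrrrbbbbrbb]  L=[0,1,2,65/32,131/64,263/128,527/256,2109/1024,4219/2048]  R=[1055/512,33/16,17/8,9/4,5/2,3]  ⇒ 8439/4096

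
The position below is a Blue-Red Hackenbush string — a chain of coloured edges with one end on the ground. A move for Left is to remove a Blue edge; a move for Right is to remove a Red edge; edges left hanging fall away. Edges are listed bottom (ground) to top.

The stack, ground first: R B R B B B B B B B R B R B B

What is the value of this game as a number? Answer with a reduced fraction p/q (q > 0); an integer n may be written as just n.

Prefix values for R B R B B B B B B B R B R B B via {L|R} + simplicity:
step 1: add R to get R; options L={ — } R={ 0 } gives -1
step 2: add B to get RB; options L={ -1 } R={ 0 } gives -1/2
step 3: add R to get RBR; options L={ -1 } R={ -1/2 0 } gives -3/4
step 4: add B to get RBRB; options L={ -1 -3/4 } R={ -1/2 0 } gives -5/8
step 5: add B to get RBRBB; options L={ -1 -3/4 -5/8 } R={ -1/2 0 } gives -9/16
step 6: add B to get RBRBBB; options L={ -1 -3/4 -5/8 -9/16 } R={ -1/2 0 } gives -17/32
step 7: add B to get RBRBBBB; options L={ -1 -3/4 -5/8 -9/16 -17/32 } R={ -1/2 0 } gives -33/64
step 8: add B to get RBRBBBBB; options L={ -1 -3/4 -5/8 -9/16 -17/32 -33/64 } R={ -1/2 0 } gives -65/128
step 9: add B to get RBRBBBBBB; options L={ -1 -3/4 -5/8 -9/16 -17/32 -33/64 -65/128 } R={ -1/2 0 } gives -129/256
step 10: add B to get RBRBBBBBBB; options L={ -1 -3/4 -5/8 -9/16 -17/32 -33/64 -65/128 -129/256 } R={ -1/2 0 } gives -257/512
step 11: add R to get RBRBBBBBBBR; options L={ -1 -3/4 -5/8 -9/16 -17/32 -33/64 -65/128 -129/256 } R={ -257/512 -1/2 0 } gives -515/1024
step 12: add B to get RBRBBBBBBBRB; options L={ -1 -3/4 -5/8 -9/16 -17/32 -33/64 -65/128 -129/256 -515/1024 } R={ -257/512 -1/2 0 } gives -1029/2048
step 13: add R to get RBRBBBBBBBRBR; options L={ -1 -3/4 -5/8 -9/16 -17/32 -33/64 -65/128 -129/256 -515/1024 } R={ -1029/2048 -257/512 -1/2 0 } gives -2059/4096
step 14: add B to get RBRBBBBBBBRBRB; options L={ -1 -3/4 -5/8 -9/16 -17/32 -33/64 -65/128 -129/256 -515/1024 -2059/4096 } R={ -1029/2048 -257/512 -1/2 0 } gives -4117/8192
step 15: add B to get RBRBBBBBBBRBRBB; options L={ -1 -3/4 -5/8 -9/16 -17/32 -33/64 -65/128 -129/256 -515/1024 -2059/4096 -4117/8192 } R={ -1029/2048 -257/512 -1/2 0 } gives -8233/16384

-8233/16384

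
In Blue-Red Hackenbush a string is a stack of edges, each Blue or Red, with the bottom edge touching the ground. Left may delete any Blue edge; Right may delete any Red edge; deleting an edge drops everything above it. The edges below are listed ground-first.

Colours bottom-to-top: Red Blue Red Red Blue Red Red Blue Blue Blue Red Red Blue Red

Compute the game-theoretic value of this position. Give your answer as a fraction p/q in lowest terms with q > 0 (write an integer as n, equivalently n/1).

-6939/8192

Recurse on prefixes of the 14-edge string Red Blue Red Red Blue Red Red Blue Blue Blue Red Red Blue Red:
val_1 [R]  L=[(no moves)]  R=[0]  => -1
val_2 [RB]  L=[-1]  R=[0]  => -1/2
val_3 [RBR]  L=[-1]  R=[-1/2, 0]  => -3/4
val_4 [RBRR]  L=[-1]  R=[-3/4, -1/2, 0]  => -7/8
val_5 [RBRRB]  L=[-1, -7/8]  R=[-3/4, -1/2, 0]  => -13/16
val_6 [RBRRBR]  L=[-1, -7/8]  R=[-13/16, -3/4, -1/2, 0]  => -27/32
val_7 [RBRRBRR]  L=[-1, -7/8]  R=[-27/32, -13/16, -3/4, -1/2, 0]  => -55/64
val_8 [RBRRBRRB]  L=[-1, -7/8, -55/64]  R=[-27/32, -13/16, -3/4, -1/2, 0]  => -109/128
val_9 [RBRRBRRBB]  L=[-1, -7/8, -55/64, -109/128]  R=[-27/32, -13/16, -3/4, -1/2, 0]  => -217/256
val_10 [RBRRBRRBBB]  L=[-1, -7/8, -55/64, -109/128, -217/256]  R=[-27/32, -13/16, -3/4, -1/2, 0]  => -433/512
val_11 [RBRRBRRBBBR]  L=[-1, -7/8, -55/64, -109/128, -217/256]  R=[-433/512, -27/32, -13/16, -3/4, -1/2, 0]  => -867/1024
val_12 [RBRRBRRBBBRR]  L=[-1, -7/8, -55/64, -109/128, -217/256]  R=[-867/1024, -433/512, -27/32, -13/16, -3/4, -1/2, 0]  => -1735/2048
val_13 [RBRRBRRBBBRRB]  L=[-1, -7/8, -55/64, -109/128, -217/256, -1735/2048]  R=[-867/1024, -433/512, -27/32, -13/16, -3/4, -1/2, 0]  => -3469/4096
val_14 [RBRRBRRBBBRRBR]  L=[-1, -7/8, -55/64, -109/128, -217/256, -1735/2048]  R=[-3469/4096, -867/1024, -433/512, -27/32, -13/16, -3/4, -1/2, 0]  => -6939/8192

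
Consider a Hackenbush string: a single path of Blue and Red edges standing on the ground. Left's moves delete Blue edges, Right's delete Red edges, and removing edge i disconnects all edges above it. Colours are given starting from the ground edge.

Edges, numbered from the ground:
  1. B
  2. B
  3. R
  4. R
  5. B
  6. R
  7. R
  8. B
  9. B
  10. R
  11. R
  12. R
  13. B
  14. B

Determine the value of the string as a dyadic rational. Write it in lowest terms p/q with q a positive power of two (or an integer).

5319/4096

val(B) = { 0 | ∅ } → 1
val(BB) = { 0, 1 | ∅ } → 2
val(BBR) = { 0, 1 | 2 } → 3/2
val(BBRR) = { 0, 1 | 3/2, 2 } → 5/4
val(BBRRB) = { 0, 1, 5/4 | 3/2, 2 } → 11/8
val(BBRRBR) = { 0, 1, 5/4 | 11/8, 3/2, 2 } → 21/16
val(BBRRBRR) = { 0, 1, 5/4 | 21/16, 11/8, 3/2, 2 } → 41/32
val(BBRRBRRB) = { 0, 1, 5/4, 41/32 | 21/16, 11/8, 3/2, 2 } → 83/64
val(BBRRBRRBB) = { 0, 1, 5/4, 41/32, 83/64 | 21/16, 11/8, 3/2, 2 } → 167/128
val(BBRRBRRBBR) = { 0, 1, 5/4, 41/32, 83/64 | 167/128, 21/16, 11/8, 3/2, 2 } → 333/256
val(BBRRBRRBBRR) = { 0, 1, 5/4, 41/32, 83/64 | 333/256, 167/128, 21/16, 11/8, 3/2, 2 } → 665/512
val(BBRRBRRBBRRR) = { 0, 1, 5/4, 41/32, 83/64 | 665/512, 333/256, 167/128, 21/16, 11/8, 3/2, 2 } → 1329/1024
val(BBRRBRRBBRRRB) = { 0, 1, 5/4, 41/32, 83/64, 1329/1024 | 665/512, 333/256, 167/128, 21/16, 11/8, 3/2, 2 } → 2659/2048
val(BBRRBRRBBRRRBB) = { 0, 1, 5/4, 41/32, 83/64, 1329/1024, 2659/2048 | 665/512, 333/256, 167/128, 21/16, 11/8, 3/2, 2 } → 5319/4096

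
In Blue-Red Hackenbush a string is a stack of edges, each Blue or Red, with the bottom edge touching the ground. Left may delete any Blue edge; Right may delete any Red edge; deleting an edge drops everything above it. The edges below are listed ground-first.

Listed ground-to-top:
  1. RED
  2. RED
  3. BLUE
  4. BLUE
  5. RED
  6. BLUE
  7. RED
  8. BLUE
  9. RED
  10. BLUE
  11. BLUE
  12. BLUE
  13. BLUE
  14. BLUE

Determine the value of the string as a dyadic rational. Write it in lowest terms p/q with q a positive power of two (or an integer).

-5441/4096

g(R) = { none | 0 } → -1
g(RR) = { none | -1 0 } → -2
g(RRB) = { -2 | -1 0 } → -3/2
g(RRBB) = { -2 -3/2 | -1 0 } → -5/4
g(RRBBR) = { -2 -3/2 | -5/4 -1 0 } → -11/8
g(RRBBRB) = { -2 -3/2 -11/8 | -5/4 -1 0 } → -21/16
g(RRBBRBR) = { -2 -3/2 -11/8 | -21/16 -5/4 -1 0 } → -43/32
g(RRBBRBRB) = { -2 -3/2 -11/8 -43/32 | -21/16 -5/4 -1 0 } → -85/64
g(RRBBRBRBR) = { -2 -3/2 -11/8 -43/32 | -85/64 -21/16 -5/4 -1 0 } → -171/128
g(RRBBRBRBRB) = { -2 -3/2 -11/8 -43/32 -171/128 | -85/64 -21/16 -5/4 -1 0 } → -341/256
g(RRBBRBRBRBB) = { -2 -3/2 -11/8 -43/32 -171/128 -341/256 | -85/64 -21/16 -5/4 -1 0 } → -681/512
g(RRBBRBRBRBBB) = { -2 -3/2 -11/8 -43/32 -171/128 -341/256 -681/512 | -85/64 -21/16 -5/4 -1 0 } → -1361/1024
g(RRBBRBRBRBBBB) = { -2 -3/2 -11/8 -43/32 -171/128 -341/256 -681/512 -1361/1024 | -85/64 -21/16 -5/4 -1 0 } → -2721/2048
g(RRBBRBRBRBBBBB) = { -2 -3/2 -11/8 -43/32 -171/128 -341/256 -681/512 -1361/1024 -2721/2048 | -85/64 -21/16 -5/4 -1 0 } → -5441/4096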